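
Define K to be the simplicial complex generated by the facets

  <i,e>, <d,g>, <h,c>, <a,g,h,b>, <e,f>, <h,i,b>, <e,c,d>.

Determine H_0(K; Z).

H_0 ≅ Z.

Take the total order a < b < c < d < e < f < g < h < i on the vertex set. Then K (dimension 3) consists of the simplices:

  0-simplices (9): a, b, c, d, e, f, g, h, i
  1-simplices (15): ab, ag, ah, bg, bh, bi, cd, ce, ch, de, dg, ef, ei, gh, hi
  2-simplices (6): abg, abh, agh, bgh, bhi, cde
  3-simplices (1): abgh

giving chain groups C_0 ≅ Z^9, C_1 ≅ Z^15, C_2 ≅ Z^6, C_3 ≅ Z^1.

Boundary ∂_1: C_1 → C_0 is given by ∂[p,q] = [q] − [p]. For instance
  ∂ch = h − c.
The resulting 9×15 matrix has rank 8, and its Smith normal form has invariant factors (1,1,1,1,1,1,1,1).

Boundary ∂_2: C_2 → C_1 acts by ∂[p,q,r] = [q,r] − [p,r] + [p,q]. For instance
  ∂bhi = hi − bi + bh,
  ∂agh = gh − ah + ag.
The resulting 15×6 matrix has rank 5, and its Smith normal form has invariant factors (1,1,1,1,1).

Boundary ∂_3: C_3 → C_2 sends each 3-simplex σ to the alternating sum Σ_i (−1)^i (σ with its i-th vertex removed). For instance
  ∂abgh = bgh − agh + abh − abg.
This gives a 6×1 integer matrix of rank 1; reducing to Smith normal form yields diagonal entries (1).

Computing H_k = (kernel of ∂_k) / (image of ∂_{k+1}):

  H_0: rank C_0 − rank ∂_1 = 9 − 8 = 1, and the invariant factors of ∂_1 are all 1, so H_0 = Z.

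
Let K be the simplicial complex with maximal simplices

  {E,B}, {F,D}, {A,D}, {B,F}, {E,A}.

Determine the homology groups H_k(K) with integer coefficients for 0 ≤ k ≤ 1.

Take the total order A < B < D < E < F on the vertex set. Then K (dimension 1) consists of the simplices:

  0-simplices (5): A, B, D, E, F
  1-simplices (5): AD, AE, BE, BF, DF

so the chain groups are C_0 ≅ Z^5, C_1 ≅ Z^5.

∂_1: C_1 → C_0 is given by ∂[p,q] = [q] − [p]. For instance
  ∂AE = E − A.
As a 5×5 matrix over Z this has rank 4, with invariant factors (1,1,1,1).

From H_k ≅ ker(∂_k) / im(∂_{k+1}) we obtain:

  H_0: rank C_0 − rank ∂_1 = 5 − 4 = 1, and the invariant factors of ∂_1 are all 1, so H_0 = Z.
  H_1: rank ker ∂_1 − rank ∂_2 = (5 − 4) − 0 = 1, and there is no ∂_2, so H_1 = Z.

H_0 = Z,  H_1 = Z.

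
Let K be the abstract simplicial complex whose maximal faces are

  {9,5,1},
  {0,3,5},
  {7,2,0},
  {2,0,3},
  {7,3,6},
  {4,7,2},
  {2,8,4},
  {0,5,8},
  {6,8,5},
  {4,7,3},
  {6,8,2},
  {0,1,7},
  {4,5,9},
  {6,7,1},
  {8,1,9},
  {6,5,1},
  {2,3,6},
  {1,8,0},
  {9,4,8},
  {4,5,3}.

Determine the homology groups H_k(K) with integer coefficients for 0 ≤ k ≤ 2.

H_0 ≅ Z,  H_1 ≅ Z ⊕ Z/2Z,  H_2 = 0.

Take the total order 0 < 1 < 2 < 3 < 4 < 5 < 6 < 7 < 8 < 9 on the vertex set. Then K (dimension 2) consists of the simplices:

  0-simplices (10): [0], [1], [2], [3], [4], [5], [6], [7], [8], [9]
  1-simplices (30): (30 of them)
  2-simplices (20): (20 of them)

Hence C_0 ≅ Z^10, C_1 ≅ Z^30, C_2 ≅ Z^20.

Boundary ∂_1: C_1 → C_0 is given by ∂[p,q] = [q] − [p]. For instance
  ∂[5,6] = [6] − [5].
The 10×30 boundary matrix has rank 9 and Smith normal form diag(1,1,1,1,1,1,1,1,1).

Boundary ∂_2: C_2 → C_1 maps a triangle to the signed sum of its edges. For instance
  ∂[1,5,6] = [5,6] − [1,6] + [1,5],
  ∂[3,4,7] = [4,7] − [3,7] + [3,4].
The resulting 30×20 matrix has rank 20, and its Smith normal form has invariant factors (1,1,1,1,1,1,1,1,1,1,1,1,1,1,1,1,1,1,1,2).

Computing H_k = (kernel of ∂_k) / (image of ∂_{k+1}):

  H_0: rank C_0 − rank ∂_1 = 10 − 9 = 1, and the invariant factors of ∂_1 are all 1, so H_0 = Z.
  H_1: rank ker ∂_1 − rank ∂_2 = (30 − 9) − 20 = 1, and ∂_2 has invariant factor 2 > 1, so H_1 = Z ⊕ Z/2Z.
  H_2: rank ker ∂_2 − rank ∂_3 = (20 − 20) − 0 = 0, and there is no ∂_3, so H_2 = 0.

As a check, the Euler characteristic is 10 − 30 + 20 = 0, which agrees with 1 − 1 + 0 = 0.
(K is a triangulation of the Klein bottle.)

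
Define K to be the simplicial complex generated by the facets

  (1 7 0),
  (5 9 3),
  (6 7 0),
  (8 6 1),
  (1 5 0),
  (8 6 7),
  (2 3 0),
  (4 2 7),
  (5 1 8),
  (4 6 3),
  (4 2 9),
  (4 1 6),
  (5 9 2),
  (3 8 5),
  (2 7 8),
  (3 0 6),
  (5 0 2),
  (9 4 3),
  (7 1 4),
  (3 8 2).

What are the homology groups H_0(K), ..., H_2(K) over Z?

H_0 = Z,  H_1 = Z ⊕ Z_2,  H_2 = 0.

Fix the vertex order 0 < 1 < 2 < 3 < 4 < 5 < 6 < 7 < 8 < 9 and write every simplex with vertices in increasing order. Then dim K = 2 and the simplices of K are:

  0-simplices (10): [0], [1], [2], [3], [4], [5], [6], [7], [8], [9]
  1-simplices (30): (30 of them)
  2-simplices (20): (20 of them)

so the chain groups are C_0 ≅ Z^10, C_1 ≅ Z^30, C_2 ≅ Z^20.

The boundary map ∂_1: C_1 → C_0 maps an edge to its endpoints' difference, ∂[p,q] = q − p. For instance
  ∂[0,5] = [5] − [0].
This gives a 10×30 integer matrix of rank 9; reducing to Smith normal form yields diagonal entries (1,1,1,1,1,1,1,1,1).

∂_2: C_2 → C_1 maps a triangle to the signed sum of its edges. For instance
  ∂[1,4,7] = [4,7] − [1,7] + [1,4],
  ∂[2,4,7] = [4,7] − [2,7] + [2,4].
The 30×20 boundary matrix has rank 20 and Smith normal form diag(1,1,1,1,1,1,1,1,1,1,1,1,1,1,1,1,1,1,1,2).

Reading off H_k = ker ∂_k / im ∂_{k+1}:

  H_0: rank C_0 − rank ∂_1 = 10 − 9 = 1, and the invariant factors of ∂_1 are all 1, so H_0 ≅ Z.
  H_1: rank ker ∂_1 − rank ∂_2 = (30 − 9) − 20 = 1, and ∂_2 has invariant factor 2 > 1, so H_1 ≅ Z ⊕ Z_2.
  H_2: rank ker ∂_2 − rank ∂_3 = (20 − 20) − 0 = 0, and there is no ∂_3, so H_2 ≅ 0.

As a check, the Euler characteristic is 10 − 30 + 20 = 0, which agrees with 1 − 1 + 0 = 0.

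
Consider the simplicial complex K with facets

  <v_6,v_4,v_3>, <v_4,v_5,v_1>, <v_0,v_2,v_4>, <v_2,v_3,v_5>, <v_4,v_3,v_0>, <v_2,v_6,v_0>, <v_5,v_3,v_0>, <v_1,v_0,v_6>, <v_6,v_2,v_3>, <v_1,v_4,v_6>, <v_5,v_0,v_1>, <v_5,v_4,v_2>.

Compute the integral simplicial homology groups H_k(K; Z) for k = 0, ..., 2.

We work with the vertex ordering v_0 < v_1 < v_2 < v_3 < v_4 < v_5 < v_6. The simplices of K, each written with vertices in increasing order, are:

  0-simplices (7): [v_0], [v_1], [v_2], [v_3], [v_4], [v_5], [v_6]
  1-simplices (18): (18 of them)
  2-simplices (12): (12 of them)

Hence C_0 ≅ Z^7, C_1 ≅ Z^18, C_2 ≅ Z^12.

∂_1: C_1 → C_0 sends each edge [p,q] (with p < q) to q − p. For instance
  ∂[v_3,v_6] = [v_6] − [v_3].
This gives a 7×18 integer matrix of rank 6; reducing to Smith normal form yields diagonal entries (1,1,1,1,1,1).

∂_2: C_2 → C_1 sends each 2-simplex [p,q,r] to [q,r] − [p,r] + [p,q]. For instance
  ∂[v_1,v_4,v_6] = [v_4,v_6] − [v_1,v_6] + [v_1,v_4],
  ∂[v_0,v_2,v_4] = [v_2,v_4] − [v_0,v_4] + [v_0,v_2].
As a 18×12 matrix over Z this has rank 12, with invariant factors (1,1,1,1,1,1,1,1,1,1,1,2).

From H_k ≅ ker(∂_k) / im(∂_{k+1}) we obtain:

  H_0: rank C_0 − rank ∂_1 = 7 − 6 = 1, and the invariant factors of ∂_1 are all 1, so H_0 ≅ Z.
  H_1: rank ker ∂_1 − rank ∂_2 = (18 − 6) − 12 = 0, and ∂_2 has invariant factor 2 > 1, so H_1 ≅ Z/2Z.
  H_2: rank ker ∂_2 − rank ∂_3 = (12 − 12) − 0 = 0, and there is no ∂_3, so H_2 ≅ 0.

(K is a triangulation of the real projective plane RP^2.)

H_0 ≅ Z,  H_1 ≅ Z/2Z,  H_2 = 0.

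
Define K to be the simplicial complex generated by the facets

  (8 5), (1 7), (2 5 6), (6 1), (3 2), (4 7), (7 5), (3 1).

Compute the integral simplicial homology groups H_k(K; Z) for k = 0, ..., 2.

H_0 ≅ Z,  H_1 ≅ Z^2,  H_2 = 0.

Take the total order 1 < 2 < 3 < 4 < 5 < 6 < 7 < 8 on the vertex set. Then K (dimension 2) consists of the simplices:

  0-simplices (8): [1], [2], [3], [4], [5], [6], [7], [8]
  1-simplices (10): [1,3], [1,6], [1,7], [2,3], [2,5], [2,6], [4,7], [5,6], [5,7], [5,8]
  2-simplices (1): [2,5,6]

so the chain groups are C_0 ≅ Z^8, C_1 ≅ Z^10, C_2 ≅ Z^1.

∂_1: C_1 → C_0 maps an edge to its endpoints' difference, ∂[p,q] = q − p. For instance
  ∂[5,6] = [6] − [5].
The resulting 8×10 matrix has rank 7, and its Smith normal form has invariant factors (1,1,1,1,1,1,1).

The boundary map ∂_2: C_2 → C_1 maps a triangle to the signed sum of its edges. For instance
  ∂[2,5,6] = [5,6] − [2,6] + [2,5].
The resulting 10×1 matrix has rank 1, and its Smith normal form has invariant factors (1).

Reading off H_k = ker ∂_k / im ∂_{k+1}:

  H_0: rank C_0 − rank ∂_1 = 8 − 7 = 1, and the invariant factors of ∂_1 are all 1, so H_0 ≅ Z.
  H_1: rank ker ∂_1 − rank ∂_2 = (10 − 7) − 1 = 2, and the invariant factors of ∂_2 are all 1, so H_1 ≅ Z^2.
  H_2: rank ker ∂_2 − rank ∂_3 = (1 − 1) − 0 = 0, and there is no ∂_3, so H_2 ≅ 0.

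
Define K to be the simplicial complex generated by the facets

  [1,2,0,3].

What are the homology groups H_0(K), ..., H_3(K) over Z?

Order the vertices as 0 < 1 < 2 < 3. Listing each simplex with vertices in this order, K has dimension 3 with simplices:

  0-simplices (4): [0], [1], [2], [3]
  1-simplices (6): [0,1], [0,2], [0,3], [1,2], [1,3], [2,3]
  2-simplices (4): [0,1,2], [0,1,3], [0,2,3], [1,2,3]
  3-simplices (1): [0,1,2,3]

giving chain groups C_0 ≅ Z^4, C_1 ≅ Z^6, C_2 ≅ Z^4, C_3 ≅ Z^1.

The boundary map ∂_1: C_1 → C_0 is given by ∂[p,q] = [q] − [p]. For instance
  ∂[0,1] = [1] − [0].
As a 4×6 matrix over Z this has rank 3, with invariant factors (1,1,1).

Boundary ∂_2: C_2 → C_1 sends each 2-simplex [p,q,r] to [q,r] − [p,r] + [p,q]. For instance
  ∂[0,1,3] = [1,3] − [0,3] + [0,1],
  ∂[0,1,2] = [1,2] − [0,2] + [0,1].
The resulting 6×4 matrix has rank 3, and its Smith normal form has invariant factors (1,1,1).

∂_3: C_3 → C_2 sends each 3-simplex σ to the alternating sum Σ_i (−1)^i (σ with its i-th vertex removed). For instance
  ∂[0,1,2,3] = [1,2,3] − [0,2,3] + [0,1,3] − [0,1,2].
As a 4×1 matrix over Z this has rank 1, with invariant factors (1).

Now H_k = ker ∂_k / im ∂_{k+1}, so:

  H_0: rank C_0 − rank ∂_1 = 4 − 3 = 1, and the invariant factors of ∂_1 are all 1, so H_0 = Z.
  H_1: rank ker ∂_1 − rank ∂_2 = (6 − 3) − 3 = 0, and the invariant factors of ∂_2 are all 1, so H_1 = 0.
  H_2: rank ker ∂_2 − rank ∂_3 = (4 − 3) − 1 = 0, and the invariant factors of ∂_3 are all 1, so H_2 = 0.
  H_3: rank ker ∂_3 − rank ∂_4 = (1 − 1) − 0 = 0, and there is no ∂_4, so H_3 = 0.

H_0 ≅ Z,  H_1 = 0,  H_2 = 0,  H_3 = 0.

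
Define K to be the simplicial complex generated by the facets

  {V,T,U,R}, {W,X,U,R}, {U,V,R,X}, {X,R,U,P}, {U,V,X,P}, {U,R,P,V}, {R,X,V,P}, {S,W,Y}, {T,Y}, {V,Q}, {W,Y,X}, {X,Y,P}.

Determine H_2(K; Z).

Fix the vertex order P < Q < R < S < T < U < V < W < X < Y and write every simplex with vertices in increasing order. Then dim K = 3 and the simplices of K are:

  0-simplices (10): P, Q, R, S, T, U, V, W, X, Y
  1-simplices (23): PR, PU, PV, PX, PY, QV, RT, RU, RV, RW, RX, SW, SY, TU, TV, TY, UV, UW, UX, VX, WX, WY, XY
  2-simplices (19): PRU, PRV, PRX, PUV, PUX, PVX, PXY, RTU, RTV, RUV, RUW, RUX, RVX, RWX, SWY, TUV, UVX, UWX, WXY
  3-simplices (7): PRUV, PRUX, PRVX, PUVX, RTUV, RUVX, RUWX

Hence C_0 ≅ Z^10, C_1 ≅ Z^23, C_2 ≅ Z^19, C_3 ≅ Z^7.

∂_1: C_1 → C_0 maps an edge to its endpoints' difference, ∂[p,q] = q − p. For instance
  ∂RT = T − R.
As a 10×23 matrix over Z this has rank 9, with invariant factors (1,1,1,1,1,1,1,1,1).

Boundary ∂_2: C_2 → C_1 maps a triangle to the signed sum of its edges. For instance
  ∂PVX = VX − PX + PV,
  ∂UWX = WX − UX + UW.
The 23×19 boundary matrix has rank 13 and Smith normal form diag(1,1,1,1,1,1,1,1,1,1,1,1,1).

Boundary ∂_3: C_3 → C_2 sends each 3-simplex σ to the alternating sum Σ_i (−1)^i (σ with its i-th vertex removed). For instance
  ∂RUWX = UWX − RWX + RUX − RUW,
  ∂PUVX = UVX − PVX + PUX − PUV.
This gives a 19×7 integer matrix of rank 6; reducing to Smith normal form yields diagonal entries (1,1,1,1,1,1).

From H_k ≅ ker(∂_k) / im(∂_{k+1}) we obtain:

  H_2: rank ker ∂_2 − rank ∂_3 = (19 − 13) − 6 = 0, and the invariant factors of ∂_3 are all 1, so H_2 = 0.

H_2 = 0.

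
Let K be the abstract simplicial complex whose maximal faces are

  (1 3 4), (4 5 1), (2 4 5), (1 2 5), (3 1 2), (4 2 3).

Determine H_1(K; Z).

Fix the vertex order 1 < 2 < 3 < 4 < 5 and write every simplex with vertices in increasing order. Then dim K = 2 and the simplices of K are:

  0-simplices (5): [1], [2], [3], [4], [5]
  1-simplices (9): [1,2], [1,3], [1,4], [1,5], [2,3], [2,4], [2,5], [3,4], [4,5]
  2-simplices (6): [1,2,3], [1,2,5], [1,3,4], [1,4,5], [2,3,4], [2,4,5]

Hence C_0 ≅ Z^5, C_1 ≅ Z^9, C_2 ≅ Z^6.

Boundary ∂_1: C_1 → C_0 sends each edge [p,q] (with p < q) to q − p.
The resulting 5×9 matrix has rank 4, and its Smith normal form has invariant factors (1,1,1,1).

∂_2: C_2 → C_1 sends each 2-simplex [p,q,r] to [q,r] − [p,r] + [p,q]. For instance
  ∂[1,4,5] = [4,5] − [1,5] + [1,4],
  ∂[2,3,4] = [3,4] − [2,4] + [2,3].
This gives a 9×6 integer matrix of rank 5; reducing to Smith normal form yields diagonal entries (1,1,1,1,1).

From H_k ≅ ker(∂_k) / im(∂_{k+1}) we obtain:

  H_1: rank ker ∂_1 − rank ∂_2 = (9 − 4) − 5 = 0, and the invariant factors of ∂_2 are all 1, so H_1 ≅ 0.

H_1 ≅ 0.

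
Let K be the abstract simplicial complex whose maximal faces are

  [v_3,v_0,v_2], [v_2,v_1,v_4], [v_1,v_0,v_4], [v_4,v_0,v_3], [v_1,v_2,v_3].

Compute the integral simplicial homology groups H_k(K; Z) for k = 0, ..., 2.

H_0 ≅ Z,  H_1 ≅ Z,  H_2 = 0.

Fix the vertex order v_0 < v_1 < v_2 < v_3 < v_4 and write every simplex with vertices in increasing order. Then dim K = 2 and the simplices of K are:

  0-simplices (5): [v_0], [v_1], [v_2], [v_3], [v_4]
  1-simplices (10): [v_0,v_1], [v_0,v_2], [v_0,v_3], [v_0,v_4], [v_1,v_2], [v_1,v_3], [v_1,v_4], [v_2,v_3], [v_2,v_4], [v_3,v_4]
  2-simplices (5): [v_0,v_1,v_4], [v_0,v_2,v_3], [v_0,v_3,v_4], [v_1,v_2,v_3], [v_1,v_2,v_4]

so the chain groups are C_0 ≅ Z^5, C_1 ≅ Z^10, C_2 ≅ Z^5.

The boundary map ∂_1: C_1 → C_0 is given by ∂[p,q] = [q] − [p]. For instance
  ∂[v_0,v_3] = [v_3] − [v_0].
This gives a 5×10 integer matrix of rank 4; reducing to Smith normal form yields diagonal entries (1,1,1,1).

The boundary map ∂_2: C_2 → C_1 maps a triangle to the signed sum of its edges. For instance
  ∂[v_0,v_3,v_4] = [v_3,v_4] − [v_0,v_4] + [v_0,v_3],
  ∂[v_0,v_2,v_3] = [v_2,v_3] − [v_0,v_3] + [v_0,v_2].
The 10×5 boundary matrix has rank 5 and Smith normal form diag(1,1,1,1,1).

From H_k ≅ ker(∂_k) / im(∂_{k+1}) we obtain:

  H_0: rank C_0 − rank ∂_1 = 5 − 4 = 1, and the invariant factors of ∂_1 are all 1, so H_0 = Z.
  H_1: rank ker ∂_1 − rank ∂_2 = (10 − 4) − 5 = 1, and the invariant factors of ∂_2 are all 1, so H_1 = Z.
  H_2: rank ker ∂_2 − rank ∂_3 = (5 − 5) − 0 = 0, and there is no ∂_3, so H_2 = 0.

As a check, the Euler characteristic is 5 − 10 + 5 = 0, which agrees with 1 − 1 + 0 = 0.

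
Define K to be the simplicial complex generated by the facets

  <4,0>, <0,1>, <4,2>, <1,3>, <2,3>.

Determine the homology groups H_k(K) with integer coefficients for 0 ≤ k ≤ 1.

H_0 = Z,  H_1 = Z.

We work with the vertex ordering 0 < 1 < 2 < 3 < 4. The simplices of K, each written with vertices in increasing order, are:

  0-simplices (5): [0], [1], [2], [3], [4]
  1-simplices (5): [0,1], [0,4], [1,3], [2,3], [2,4]

so the chain groups are C_0 ≅ Z^5, C_1 ≅ Z^5.

Boundary ∂_1: C_1 → C_0 maps an edge to its endpoints' difference, ∂[p,q] = q − p.
As a 5×5 matrix over Z this has rank 4, with invariant factors (1,1,1,1).

Now H_k = ker ∂_k / im ∂_{k+1}, so:

  H_0: rank C_0 − rank ∂_1 = 5 − 4 = 1, and the invariant factors of ∂_1 are all 1, so H_0 ≅ Z.
  H_1: rank ker ∂_1 − rank ∂_2 = (5 − 4) − 0 = 1, and there is no ∂_2, so H_1 ≅ Z.

(K is a triangulation of the circle S^1.)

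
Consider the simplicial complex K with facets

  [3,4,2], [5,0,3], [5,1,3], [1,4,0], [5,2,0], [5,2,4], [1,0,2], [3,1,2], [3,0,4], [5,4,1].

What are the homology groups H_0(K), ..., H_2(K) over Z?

H_0 = Z,  H_1 = Z/2,  H_2 = 0.

Fix the vertex order 0 < 1 < 2 < 3 < 4 < 5 and write every simplex with vertices in increasing order. Then dim K = 2 and the simplices of K are:

  0-simplices (6): [0], [1], [2], [3], [4], [5]
  1-simplices (15): [0,1], [0,2], [0,3], [0,4], [0,5], [1,2], [1,3], [1,4], [1,5], [2,3], [2,4], [2,5], [3,4], [3,5], [4,5]
  2-simplices (10): [0,1,2], [0,1,4], [0,2,5], [0,3,4], [0,3,5], [1,2,3], [1,3,5], [1,4,5], [2,3,4], [2,4,5]

Hence C_0 ≅ Z^6, C_1 ≅ Z^15, C_2 ≅ Z^10.

The boundary map ∂_1: C_1 → C_0 maps an edge to its endpoints' difference, ∂[p,q] = q − p.
This gives a 6×15 integer matrix of rank 5; reducing to Smith normal form yields diagonal entries (1,1,1,1,1).

Boundary ∂_2: C_2 → C_1 sends each 2-simplex [p,q,r] to [q,r] − [p,r] + [p,q]. For instance
  ∂[1,4,5] = [4,5] − [1,5] + [1,4],
  ∂[2,3,4] = [3,4] − [2,4] + [2,3].
The resulting 15×10 matrix has rank 10, and its Smith normal form has invariant factors (1,1,1,1,1,1,1,1,1,2).

Computing H_k = (kernel of ∂_k) / (image of ∂_{k+1}):

  H_0: rank C_0 − rank ∂_1 = 6 − 5 = 1, and the invariant factors of ∂_1 are all 1, so H_0 = Z.
  H_1: rank ker ∂_1 − rank ∂_2 = (15 − 5) − 10 = 0, and ∂_2 has invariant factor 2 > 1, so H_1 = Z/2.
  H_2: rank ker ∂_2 − rank ∂_3 = (10 − 10) − 0 = 0, and there is no ∂_3, so H_2 = 0.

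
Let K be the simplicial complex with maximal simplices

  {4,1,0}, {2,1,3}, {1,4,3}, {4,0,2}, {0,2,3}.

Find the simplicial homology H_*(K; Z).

Fix the vertex order 0 < 1 < 2 < 3 < 4 and write every simplex with vertices in increasing order. Then dim K = 2 and the simplices of K are:

  0-simplices (5): [0], [1], [2], [3], [4]
  1-simplices (10): [0,1], [0,2], [0,3], [0,4], [1,2], [1,3], [1,4], [2,3], [2,4], [3,4]
  2-simplices (5): [0,1,4], [0,2,3], [0,2,4], [1,2,3], [1,3,4]

giving chain groups C_0 ≅ Z^5, C_1 ≅ Z^10, C_2 ≅ Z^5.

Boundary ∂_1: C_1 → C_0 is given by ∂[p,q] = [q] − [p]. For instance
  ∂[3,4] = [4] − [3].
The 5×10 boundary matrix has rank 4 and Smith normal form diag(1,1,1,1).

∂_2: C_2 → C_1 sends each 2-simplex [p,q,r] to [q,r] − [p,r] + [p,q]. For instance
  ∂[1,2,3] = [2,3] − [1,3] + [1,2],
  ∂[0,2,3] = [2,3] − [0,3] + [0,2].
The resulting 10×5 matrix has rank 5, and its Smith normal form has invariant factors (1,1,1,1,1).

Reading off H_k = ker ∂_k / im ∂_{k+1}:

  H_0: rank C_0 − rank ∂_1 = 5 − 4 = 1, and the invariant factors of ∂_1 are all 1, so H_0 = Z.
  H_1: rank ker ∂_1 − rank ∂_2 = (10 − 4) − 5 = 1, and the invariant factors of ∂_2 are all 1, so H_1 = Z.
  H_2: rank ker ∂_2 − rank ∂_3 = (5 − 5) − 0 = 0, and there is no ∂_3, so H_2 = 0.

H_0 ≅ Z,  H_1 ≅ Z,  H_2 = 0.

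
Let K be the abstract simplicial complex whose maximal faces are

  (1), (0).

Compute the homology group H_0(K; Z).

H_0 ≅ Z^2.

Order the vertices as 0 < 1. Listing each simplex with vertices in this order, K has dimension 0 with simplices:

  0-simplices (2): [0], [1]

giving chain groups C_0 ≅ Z^2.

Now H_k = ker ∂_k / im ∂_{k+1}, so:

  H_0: rank C_0 − rank ∂_1 = 2 − 0 = 2, and there is no ∂_1, so H_0 = Z^2.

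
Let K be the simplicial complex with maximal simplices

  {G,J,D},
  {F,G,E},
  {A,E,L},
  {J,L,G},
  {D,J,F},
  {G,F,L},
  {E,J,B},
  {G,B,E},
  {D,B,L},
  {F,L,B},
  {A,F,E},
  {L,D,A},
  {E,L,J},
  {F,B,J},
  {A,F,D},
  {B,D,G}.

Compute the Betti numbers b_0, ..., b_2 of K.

b_0 = 1, b_1 = 2, b_2 = 1.

Order the vertices as A < B < D < E < F < G < J < L. Listing each simplex with vertices in this order, K has dimension 2 with simplices:

  0-simplices (8): A, B, D, E, F, G, J, L
  1-simplices (24): AD, AE, AF, AL, BD, BE, BF, BG, BJ, BL, DF, DG, DJ, DL, EF, EG, EJ, EL, FG, FJ, FL, GJ, GL, JL
  2-simplices (16): ADF, ADL, AEF, AEL, BDG, BDL, BEG, BEJ, BFJ, BFL, DFJ, DGJ, EFG, EJL, FGL, GJL

giving chain groups C_0 ≅ Z^8, C_1 ≅ Z^24, C_2 ≅ Z^16.

The boundary map ∂_1: C_1 → C_0 maps an edge to its endpoints' difference, ∂[p,q] = q − p.
This gives a 8×24 integer matrix of rank 7; reducing to Smith normal form yields diagonal entries (1,1,1,1,1,1,1).

The boundary map ∂_2: C_2 → C_1 maps a triangle to the signed sum of its edges. For instance
  ∂BFL = FL − BL + BF,
  ∂BEG = EG − BG + BE.
The 24×16 boundary matrix has rank 15 and Smith normal form diag(1,1,1,1,1,1,1,1,1,1,1,1,1,1,1).

Computing H_k = (kernel of ∂_k) / (image of ∂_{k+1}):

  H_0: rank C_0 − rank ∂_1 = 8 − 7 = 1, and the invariant factors of ∂_1 are all 1, so H_0 ≅ Z.
  H_1: rank ker ∂_1 − rank ∂_2 = (24 − 7) − 15 = 2, and the invariant factors of ∂_2 are all 1, so H_1 ≅ Z^2.
  H_2: rank ker ∂_2 − rank ∂_3 = (16 − 15) − 0 = 1, and there is no ∂_3, so H_2 ≅ Z.

As a check, the Euler characteristic is 8 − 24 + 16 = 0, which agrees with 1 − 2 + 1 = 0.

Hence the Betti numbers are b_0 = 1, b_1 = 2, b_2 = 1.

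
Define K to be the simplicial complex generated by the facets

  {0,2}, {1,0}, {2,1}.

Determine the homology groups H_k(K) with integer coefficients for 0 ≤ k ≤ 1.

H_0 ≅ Z,  H_1 ≅ Z.

Order the vertices as 0 < 1 < 2. Listing each simplex with vertices in this order, K has dimension 1 with simplices:

  0-simplices (3): [0], [1], [2]
  1-simplices (3): [0,1], [0,2], [1,2]

so the chain groups are C_0 ≅ Z^3, C_1 ≅ Z^3.

∂_1: C_1 → C_0 sends each edge [p,q] (with p < q) to q − p. For instance
  ∂[0,2] = [2] − [0].
The resulting 3×3 matrix has rank 2, and its Smith normal form has invariant factors (1,1).

Now H_k = ker ∂_k / im ∂_{k+1}, so:

  H_0: rank C_0 − rank ∂_1 = 3 − 2 = 1, and the invariant factors of ∂_1 are all 1, so H_0 ≅ Z.
  H_1: rank ker ∂_1 − rank ∂_2 = (3 − 2) − 0 = 1, and there is no ∂_2, so H_1 ≅ Z.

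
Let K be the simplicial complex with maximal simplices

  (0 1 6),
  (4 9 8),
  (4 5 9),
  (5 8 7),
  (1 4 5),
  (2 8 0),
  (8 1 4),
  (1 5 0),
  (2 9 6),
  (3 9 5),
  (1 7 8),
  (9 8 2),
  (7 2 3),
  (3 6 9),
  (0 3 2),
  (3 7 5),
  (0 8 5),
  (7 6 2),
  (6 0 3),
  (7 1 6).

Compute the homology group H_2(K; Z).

H_2 = 0.

Order the vertices as 0 < 1 < 2 < 3 < 4 < 5 < 6 < 7 < 8 < 9. Listing each simplex with vertices in this order, K has dimension 2 with simplices:

  0-simplices (10): [0], [1], [2], [3], [4], [5], [6], [7], [8], [9]
  1-simplices (30): (30 of them)
  2-simplices (20): (20 of them)

giving chain groups C_0 ≅ Z^10, C_1 ≅ Z^30, C_2 ≅ Z^20.

The boundary map ∂_1: C_1 → C_0 is given by ∂[p,q] = [q] − [p].
The resulting 10×30 matrix has rank 9, and its Smith normal form has invariant factors (1,1,1,1,1,1,1,1,1).

∂_2: C_2 → C_1 sends each 2-simplex [p,q,r] to [q,r] − [p,r] + [p,q]. For instance
  ∂[1,4,8] = [4,8] − [1,8] + [1,4],
  ∂[3,6,9] = [6,9] − [3,9] + [3,6].
The resulting 30×20 matrix has rank 20, and its Smith normal form has invariant factors (1,1,1,1,1,1,1,1,1,1,1,1,1,1,1,1,1,1,1,2).

Computing H_k = (kernel of ∂_k) / (image of ∂_{k+1}):

  H_2: rank ker ∂_2 − rank ∂_3 = (20 − 20) − 0 = 0, and there is no ∂_3, so H_2 ≅ 0.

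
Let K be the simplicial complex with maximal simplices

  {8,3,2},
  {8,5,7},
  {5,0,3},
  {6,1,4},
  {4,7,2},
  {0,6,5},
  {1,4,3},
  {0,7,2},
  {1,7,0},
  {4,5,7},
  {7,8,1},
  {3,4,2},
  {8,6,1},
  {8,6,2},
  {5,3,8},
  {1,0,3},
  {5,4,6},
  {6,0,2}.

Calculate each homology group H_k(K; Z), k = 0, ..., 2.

H_0 = Z,  H_1 = Z^2,  H_2 = Z.

Take the total order 0 < 1 < 2 < 3 < 4 < 5 < 6 < 7 < 8 on the vertex set. Then K (dimension 2) consists of the simplices:

  0-simplices (9): [0], [1], [2], [3], [4], [5], [6], [7], [8]
  1-simplices (27): (27 of them)
  2-simplices (18): [0,1,3], [0,1,7], [0,2,6], [0,2,7], [0,3,5], [0,5,6], [1,3,4], [1,4,6], [1,6,8], [1,7,8], [2,3,4], [2,3,8], [2,4,7], [2,6,8], [3,5,8], [4,5,6], [4,5,7], [5,7,8]

Hence C_0 ≅ Z^9, C_1 ≅ Z^27, C_2 ≅ Z^18.

The boundary map ∂_1: C_1 → C_0 is given by ∂[p,q] = [q] − [p]. For instance
  ∂[5,6] = [6] − [5].
This gives a 9×27 integer matrix of rank 8; reducing to Smith normal form yields diagonal entries (1,1,1,1,1,1,1,1).

∂_2: C_2 → C_1 sends each 2-simplex [p,q,r] to [q,r] − [p,r] + [p,q]. For instance
  ∂[0,2,6] = [2,6] − [0,6] + [0,2],
  ∂[4,5,7] = [5,7] − [4,7] + [4,5].
The resulting 27×18 matrix has rank 17, and its Smith normal form has invariant factors (1,1,1,1,1,1,1,1,1,1,1,1,1,1,1,1,1).

Reading off H_k = ker ∂_k / im ∂_{k+1}:

  H_0: rank C_0 − rank ∂_1 = 9 − 8 = 1, and the invariant factors of ∂_1 are all 1, so H_0 = Z.
  H_1: rank ker ∂_1 − rank ∂_2 = (27 − 8) − 17 = 2, and the invariant factors of ∂_2 are all 1, so H_1 = Z^2.
  H_2: rank ker ∂_2 − rank ∂_3 = (18 − 17) − 0 = 1, and there is no ∂_3, so H_2 = Z.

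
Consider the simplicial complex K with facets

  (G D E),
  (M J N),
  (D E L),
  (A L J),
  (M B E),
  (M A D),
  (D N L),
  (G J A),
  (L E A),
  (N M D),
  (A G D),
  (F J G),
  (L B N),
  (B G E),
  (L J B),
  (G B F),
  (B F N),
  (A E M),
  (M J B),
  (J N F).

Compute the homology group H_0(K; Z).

H_0 ≅ Z.

Fix the vertex order A < B < D < E < F < G < J < L < M < N and write every simplex with vertices in increasing order. Then dim K = 2 and the simplices of K are:

  0-simplices (10): A, B, D, E, F, G, J, L, M, N
  1-simplices (30): AD, AE, AG, AJ, AL, AM, BE, BF, BG, BJ, BL, BM, BN, DE, DG, DL, DM, DN, EG, EL, EM, FG, FJ, FN, GJ, JL, JM, JN, LN, MN
  2-simplices (20): ADG, ADM, AEL, AEM, AGJ, AJL, BEG, BEM, BFG, BFN, BJL, BJM, BLN, DEG, DEL, DLN, DMN, FGJ, FJN, JMN

Hence C_0 ≅ Z^10, C_1 ≅ Z^30, C_2 ≅ Z^20.

∂_1: C_1 → C_0 is given by ∂[p,q] = [q] − [p].
The 10×30 boundary matrix has rank 9 and Smith normal form diag(1,1,1,1,1,1,1,1,1).

∂_2: C_2 → C_1 acts by ∂[p,q,r] = [q,r] − [p,r] + [p,q]. For instance
  ∂AEM = EM − AM + AE,
  ∂JMN = MN − JN + JM.
The 30×20 boundary matrix has rank 20 and Smith normal form diag(1,1,1,1,1,1,1,1,1,1,1,1,1,1,1,1,1,1,1,2).

Reading off H_k = ker ∂_k / im ∂_{k+1}:

  H_0: rank C_0 − rank ∂_1 = 10 − 9 = 1, and the invariant factors of ∂_1 are all 1, so H_0 ≅ Z.

(K is a triangulation of the Klein bottle.)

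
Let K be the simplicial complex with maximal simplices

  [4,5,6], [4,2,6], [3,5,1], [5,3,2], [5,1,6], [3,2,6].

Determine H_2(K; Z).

K has 6 vertices, 12 edges, 6 triangles.
rank ∂_2 = 6, rank ∂_3 = 0 ⇒ b_2 = 6 − 6 − 0 = 0. So H_2 ≅ 0.

H_2 ≅ 0.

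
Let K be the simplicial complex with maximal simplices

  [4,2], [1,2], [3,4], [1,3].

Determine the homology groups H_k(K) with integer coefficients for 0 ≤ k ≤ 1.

We work with the vertex ordering 1 < 2 < 3 < 4. The simplices of K, each written with vertices in increasing order, are:

  0-simplices (4): [1], [2], [3], [4]
  1-simplices (4): [1,2], [1,3], [2,4], [3,4]

so the chain groups are C_0 ≅ Z^4, C_1 ≅ Z^4.

∂_1: C_1 → C_0 maps an edge to its endpoints' difference, ∂[p,q] = q − p.
This gives a 4×4 integer matrix of rank 3; reducing to Smith normal form yields diagonal entries (1,1,1).

Computing H_k = (kernel of ∂_k) / (image of ∂_{k+1}):

  H_0: rank C_0 − rank ∂_1 = 4 − 3 = 1, and the invariant factors of ∂_1 are all 1, so H_0 ≅ Z.
  H_1: rank ker ∂_1 − rank ∂_2 = (4 − 3) − 0 = 1, and there is no ∂_2, so H_1 ≅ Z.

H_0 = Z,  H_1 = Z.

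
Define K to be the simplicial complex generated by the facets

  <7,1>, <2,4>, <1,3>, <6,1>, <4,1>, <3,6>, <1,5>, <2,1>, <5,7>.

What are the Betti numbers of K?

b_0 = 1, b_1 = 3.

Fix the vertex order 1 < 2 < 3 < 4 < 5 < 6 < 7 and write every simplex with vertices in increasing order. Then dim K = 1 and the simplices of K are:

  0-simplices (7): [1], [2], [3], [4], [5], [6], [7]
  1-simplices (9): [1,2], [1,3], [1,4], [1,5], [1,6], [1,7], [2,4], [3,6], [5,7]

Hence C_0 ≅ Z^7, C_1 ≅ Z^9.

Boundary ∂_1: C_1 → C_0 sends each edge [p,q] (with p < q) to q − p.
This gives a 7×9 integer matrix of rank 6; reducing to Smith normal form yields diagonal entries (1,1,1,1,1,1).

Computing H_k = (kernel of ∂_k) / (image of ∂_{k+1}):

  H_0: rank C_0 − rank ∂_1 = 7 − 6 = 1, and the invariant factors of ∂_1 are all 1, so H_0 = Z.
  H_1: rank ker ∂_1 − rank ∂_2 = (9 − 6) − 0 = 3, and there is no ∂_2, so H_1 = Z^3.

As a check, the Euler characteristic is 7 − 9 = -2, which agrees with 1 − 3 = -2.

Hence the Betti numbers are b_0 = 1, b_1 = 3.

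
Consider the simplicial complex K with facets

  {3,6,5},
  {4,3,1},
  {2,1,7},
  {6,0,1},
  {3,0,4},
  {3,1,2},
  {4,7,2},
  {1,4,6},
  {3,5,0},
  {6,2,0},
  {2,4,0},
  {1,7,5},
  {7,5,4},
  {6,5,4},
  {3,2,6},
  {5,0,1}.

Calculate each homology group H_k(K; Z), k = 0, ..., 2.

K has 8 vertices, 24 edges, 16 triangles.
rank ∂_0 = 0, rank ∂_1 = 7 ⇒ b_0 = 8 − 0 − 7 = 1; all invariant factors of ∂_1 are 1 so no torsion. So H_0 = Z.
rank ∂_1 = 7, rank ∂_2 = 15 ⇒ b_1 = 24 − 7 − 15 = 2; all invariant factors of ∂_2 are 1 so no torsion. So H_1 = Z^2.
rank ∂_2 = 15, rank ∂_3 = 0 ⇒ b_2 = 16 − 15 − 0 = 1. So H_2 = Z.

H_0 = Z,  H_1 = Z^2,  H_2 = Z.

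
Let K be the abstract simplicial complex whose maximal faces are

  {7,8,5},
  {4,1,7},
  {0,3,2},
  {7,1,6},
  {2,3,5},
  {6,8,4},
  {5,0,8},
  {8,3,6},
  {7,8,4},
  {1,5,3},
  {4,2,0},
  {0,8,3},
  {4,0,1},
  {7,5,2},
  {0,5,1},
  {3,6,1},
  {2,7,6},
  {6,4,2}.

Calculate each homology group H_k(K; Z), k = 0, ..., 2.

H_0 ≅ Z,  H_1 ≅ Z ⊕ Z/2Z,  H_2 = 0.

Order the vertices as 0 < 1 < 2 < 3 < 4 < 5 < 6 < 7 < 8. Listing each simplex with vertices in this order, K has dimension 2 with simplices:

  0-simplices (9): [0], [1], [2], [3], [4], [5], [6], [7], [8]
  1-simplices (27): (27 of them)
  2-simplices (18): [0,1,4], [0,1,5], [0,2,3], [0,2,4], [0,3,8], [0,5,8], [1,3,5], [1,3,6], [1,4,7], [1,6,7], [2,3,5], [2,4,6], [2,5,7], [2,6,7], [3,6,8], [4,6,8], [4,7,8], [5,7,8]

so the chain groups are C_0 ≅ Z^9, C_1 ≅ Z^27, C_2 ≅ Z^18.

∂_1: C_1 → C_0 sends each edge [p,q] (with p < q) to q − p. For instance
  ∂[5,7] = [7] − [5].
As a 9×27 matrix over Z this has rank 8, with invariant factors (1,1,1,1,1,1,1,1).

The boundary map ∂_2: C_2 → C_1 sends each 2-simplex [p,q,r] to [q,r] − [p,r] + [p,q]. For instance
  ∂[4,7,8] = [7,8] − [4,8] + [4,7],
  ∂[3,6,8] = [6,8] − [3,8] + [3,6].
The resulting 27×18 matrix has rank 18, and its Smith normal form has invariant factors (1,1,1,1,1,1,1,1,1,1,1,1,1,1,1,1,1,2).

Reading off H_k = ker ∂_k / im ∂_{k+1}:

  H_0: rank C_0 − rank ∂_1 = 9 − 8 = 1, and the invariant factors of ∂_1 are all 1, so H_0 ≅ Z.
  H_1: rank ker ∂_1 − rank ∂_2 = (27 − 8) − 18 = 1, and ∂_2 has invariant factor 2 > 1, so H_1 ≅ Z ⊕ Z/2Z.
  H_2: rank ker ∂_2 − rank ∂_3 = (18 − 18) − 0 = 0, and there is no ∂_3, so H_2 ≅ 0.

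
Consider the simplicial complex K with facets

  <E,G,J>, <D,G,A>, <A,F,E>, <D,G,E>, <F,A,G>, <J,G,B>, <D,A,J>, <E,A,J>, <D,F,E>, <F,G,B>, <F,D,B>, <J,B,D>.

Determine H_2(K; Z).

H_2 = 0.

Take the total order A < B < D < E < F < G < J on the vertex set. Then K (dimension 2) consists of the simplices:

  0-simplices (7): A, B, D, E, F, G, J
  1-simplices (18): AD, AE, AF, AG, AJ, BD, BF, BG, BJ, DE, DF, DG, DJ, EF, EG, EJ, FG, GJ
  2-simplices (12): ADG, ADJ, AEF, AEJ, AFG, BDF, BDJ, BFG, BGJ, DEF, DEG, EGJ

giving chain groups C_0 ≅ Z^7, C_1 ≅ Z^18, C_2 ≅ Z^12.

∂_1: C_1 → C_0 maps an edge to its endpoints' difference, ∂[p,q] = q − p. For instance
  ∂AF = F − A.
The 7×18 boundary matrix has rank 6 and Smith normal form diag(1,1,1,1,1,1).

Boundary ∂_2: C_2 → C_1 maps a triangle to the signed sum of its edges. For instance
  ∂DEF = EF − DF + DE,
  ∂AEJ = EJ − AJ + AE.
The resulting 18×12 matrix has rank 12, and its Smith normal form has invariant factors (1,1,1,1,1,1,1,1,1,1,1,2).

Now H_k = ker ∂_k / im ∂_{k+1}, so:

  H_2: rank ker ∂_2 − rank ∂_3 = (12 − 12) − 0 = 0, and there is no ∂_3, so H_2 ≅ 0.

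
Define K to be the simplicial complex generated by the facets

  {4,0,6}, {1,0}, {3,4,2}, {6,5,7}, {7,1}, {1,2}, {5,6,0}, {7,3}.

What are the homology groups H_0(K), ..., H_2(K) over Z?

We work with the vertex ordering 0 < 1 < 2 < 3 < 4 < 5 < 6 < 7. The simplices of K, each written with vertices in increasing order, are:

  0-simplices (8): [0], [1], [2], [3], [4], [5], [6], [7]
  1-simplices (14): [0,1], [0,4], [0,5], [0,6], [1,2], [1,7], [2,3], [2,4], [3,4], [3,7], [4,6], [5,6], [5,7], [6,7]
  2-simplices (4): [0,4,6], [0,5,6], [2,3,4], [5,6,7]

giving chain groups C_0 ≅ Z^8, C_1 ≅ Z^14, C_2 ≅ Z^4.

Boundary ∂_1: C_1 → C_0 is given by ∂[p,q] = [q] − [p]. For instance
  ∂[0,5] = [5] − [0].
The 8×14 boundary matrix has rank 7 and Smith normal form diag(1,1,1,1,1,1,1).

Boundary ∂_2: C_2 → C_1 maps a triangle to the signed sum of its edges. For instance
  ∂[5,6,7] = [6,7] − [5,7] + [5,6],
  ∂[2,3,4] = [3,4] − [2,4] + [2,3].
The resulting 14×4 matrix has rank 4, and its Smith normal form has invariant factors (1,1,1,1).

Reading off H_k = ker ∂_k / im ∂_{k+1}:

  H_0: rank C_0 − rank ∂_1 = 8 − 7 = 1, and the invariant factors of ∂_1 are all 1, so H_0 = Z.
  H_1: rank ker ∂_1 − rank ∂_2 = (14 − 7) − 4 = 3, and the invariant factors of ∂_2 are all 1, so H_1 = Z^3.
  H_2: rank ker ∂_2 − rank ∂_3 = (4 − 4) − 0 = 0, and there is no ∂_3, so H_2 = 0.

H_0 = Z,  H_1 = Z^3,  H_2 = 0.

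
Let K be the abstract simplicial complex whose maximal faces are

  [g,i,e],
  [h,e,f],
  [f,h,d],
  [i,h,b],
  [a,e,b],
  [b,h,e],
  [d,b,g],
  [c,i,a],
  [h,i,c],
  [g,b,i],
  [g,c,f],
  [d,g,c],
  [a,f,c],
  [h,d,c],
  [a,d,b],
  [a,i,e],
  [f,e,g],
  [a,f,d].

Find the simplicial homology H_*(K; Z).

Fix the vertex order a < b < c < d < e < f < g < h < i and write every simplex with vertices in increasing order. Then dim K = 2 and the simplices of K are:

  0-simplices (9): a, b, c, d, e, f, g, h, i
  1-simplices (27): ab, ac, ad, ae, af, ai, bd, be, bg, bh, bi, cd, cf, cg, ch, ci, df, dg, dh, ef, eg, eh, ei, fg, fh, gi, hi
  2-simplices (18): abd, abe, acf, aci, adf, aei, bdg, beh, bgi, bhi, cdg, cdh, cfg, chi, dfh, efg, efh, egi

Hence C_0 ≅ Z^9, C_1 ≅ Z^27, C_2 ≅ Z^18.

∂_1: C_1 → C_0 maps an edge to its endpoints' difference, ∂[p,q] = q − p. For instance
  ∂cd = d − c.
The 9×27 boundary matrix has rank 8 and Smith normal form diag(1,1,1,1,1,1,1,1).

Boundary ∂_2: C_2 → C_1 sends each 2-simplex [p,q,r] to [q,r] − [p,r] + [p,q]. For instance
  ∂cfg = fg − cg + cf,
  ∂abe = be − ae + ab.
This gives a 27×18 integer matrix of rank 18; reducing to Smith normal form yields diagonal entries (1,1,1,1,1,1,1,1,1,1,1,1,1,1,1,1,1,2).

From H_k ≅ ker(∂_k) / im(∂_{k+1}) we obtain:

  H_0: rank C_0 − rank ∂_1 = 9 − 8 = 1, and the invariant factors of ∂_1 are all 1, so H_0 ≅ Z.
  H_1: rank ker ∂_1 − rank ∂_2 = (27 − 8) − 18 = 1, and ∂_2 has invariant factor 2 > 1, so H_1 ≅ Z ⊕ Z/2Z.
  H_2: rank ker ∂_2 − rank ∂_3 = (18 − 18) − 0 = 0, and there is no ∂_3, so H_2 ≅ 0.

As a check, the Euler characteristic is 9 − 27 + 18 = 0, which agrees with 1 − 1 + 0 = 0.

H_0 = Z,  H_1 = Z ⊕ Z/2Z,  H_2 = 0.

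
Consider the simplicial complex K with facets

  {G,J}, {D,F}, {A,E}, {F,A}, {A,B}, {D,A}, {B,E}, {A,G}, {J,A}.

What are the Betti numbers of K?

K has 7 vertices, 9 edges.
rank ∂_0 = 0, rank ∂_1 = 6 ⇒ b_0 = 7 − 0 − 6 = 1; all invariant factors of ∂_1 are 1 so no torsion. So H_0 = Z.
rank ∂_1 = 6, rank ∂_2 = 0 ⇒ b_1 = 9 − 6 − 0 = 3. So H_1 = Z^3.

b_0 = 1, b_1 = 3.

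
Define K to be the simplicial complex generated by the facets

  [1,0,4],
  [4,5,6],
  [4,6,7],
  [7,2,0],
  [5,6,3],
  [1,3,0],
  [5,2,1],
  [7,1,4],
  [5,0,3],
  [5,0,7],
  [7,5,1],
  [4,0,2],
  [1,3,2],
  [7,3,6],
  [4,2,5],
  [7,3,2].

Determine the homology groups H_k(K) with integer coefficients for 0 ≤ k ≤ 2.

H_0 = Z,  H_1 = Z^2,  H_2 = Z.

K has 8 vertices, 24 edges, 16 triangles.
rank ∂_0 = 0, rank ∂_1 = 7 ⇒ b_0 = 8 − 0 − 7 = 1; all invariant factors of ∂_1 are 1 so no torsion. So H_0 = Z.
rank ∂_1 = 7, rank ∂_2 = 15 ⇒ b_1 = 24 − 7 − 15 = 2; all invariant factors of ∂_2 are 1 so no torsion. So H_1 = Z^2.
rank ∂_2 = 15, rank ∂_3 = 0 ⇒ b_2 = 16 − 15 − 0 = 1. So H_2 = Z.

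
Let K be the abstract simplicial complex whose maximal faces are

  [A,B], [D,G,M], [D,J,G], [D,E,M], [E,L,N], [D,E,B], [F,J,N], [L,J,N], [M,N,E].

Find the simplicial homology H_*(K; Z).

Take the total order A < B < D < E < F < G < J < L < M < N on the vertex set. Then K (dimension 2) consists of the simplices:

  0-simplices (10): A, B, D, E, F, G, J, L, M, N
  1-simplices (18): AB, BD, BE, DE, DG, DJ, DM, EL, EM, EN, FJ, FN, GJ, GM, JL, JN, LN, MN
  2-simplices (8): BDE, DEM, DGJ, DGM, ELN, EMN, FJN, JLN

Hence C_0 ≅ Z^10, C_1 ≅ Z^18, C_2 ≅ Z^8.

∂_1: C_1 → C_0 maps an edge to its endpoints' difference, ∂[p,q] = q − p.
The 10×18 boundary matrix has rank 9 and Smith normal form diag(1,1,1,1,1,1,1,1,1).

∂_2: C_2 → C_1 sends each 2-simplex [p,q,r] to [q,r] − [p,r] + [p,q]. For instance
  ∂BDE = DE − BE + BD,
  ∂EMN = MN − EN + EM.
The resulting 18×8 matrix has rank 8, and its Smith normal form has invariant factors (1,1,1,1,1,1,1,1).

Reading off H_k = ker ∂_k / im ∂_{k+1}:

  H_0: rank C_0 − rank ∂_1 = 10 − 9 = 1, and the invariant factors of ∂_1 are all 1, so H_0 ≅ Z.
  H_1: rank ker ∂_1 − rank ∂_2 = (18 − 9) − 8 = 1, and the invariant factors of ∂_2 are all 1, so H_1 ≅ Z.
  H_2: rank ker ∂_2 − rank ∂_3 = (8 − 8) − 0 = 0, and there is no ∂_3, so H_2 ≅ 0.

H_0 ≅ Z,  H_1 ≅ Z,  H_2 = 0.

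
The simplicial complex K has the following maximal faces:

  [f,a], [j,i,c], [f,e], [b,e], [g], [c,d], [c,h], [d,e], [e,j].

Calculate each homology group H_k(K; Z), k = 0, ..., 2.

H_0 = Z^2,  H_1 = Z,  H_2 = 0.

Take the total order a < b < c < d < e < f < g < h < i < j on the vertex set. Then K (dimension 2) consists of the simplices:

  0-simplices (10): a, b, c, d, e, f, g, h, i, j
  1-simplices (10): af, be, cd, ch, ci, cj, de, ef, ej, ij
  2-simplices (1): cij

so the chain groups are C_0 ≅ Z^10, C_1 ≅ Z^10, C_2 ≅ Z^1.

The boundary map ∂_1: C_1 → C_0 maps an edge to its endpoints' difference, ∂[p,q] = q − p.
As a 10×10 matrix over Z this has rank 8, with invariant factors (1,1,1,1,1,1,1,1).

Boundary ∂_2: C_2 → C_1 maps a triangle to the signed sum of its edges. For instance
  ∂cij = ij − cj + ci.
The resulting 10×1 matrix has rank 1, and its Smith normal form has invariant factors (1).

Reading off H_k = ker ∂_k / im ∂_{k+1}:

  H_0: rank C_0 − rank ∂_1 = 10 − 8 = 2, and the invariant factors of ∂_1 are all 1, so H_0 = Z^2.
  H_1: rank ker ∂_1 − rank ∂_2 = (10 − 8) − 1 = 1, and the invariant factors of ∂_2 are all 1, so H_1 = Z.
  H_2: rank ker ∂_2 − rank ∂_3 = (1 − 1) − 0 = 0, and there is no ∂_3, so H_2 = 0.

As a check, the Euler characteristic is 10 − 10 + 1 = 1, which agrees with 2 − 1 + 0 = 1.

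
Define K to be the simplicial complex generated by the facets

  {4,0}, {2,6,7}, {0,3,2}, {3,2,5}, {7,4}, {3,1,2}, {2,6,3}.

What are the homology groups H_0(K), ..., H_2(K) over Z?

H_0 = Z,  H_1 = Z,  H_2 = 0.

Fix the vertex order 0 < 1 < 2 < 3 < 4 < 5 < 6 < 7 and write every simplex with vertices in increasing order. Then dim K = 2 and the simplices of K are:

  0-simplices (8): [0], [1], [2], [3], [4], [5], [6], [7]
  1-simplices (13): [0,2], [0,3], [0,4], [1,2], [1,3], [2,3], [2,5], [2,6], [2,7], [3,5], [3,6], [4,7], [6,7]
  2-simplices (5): [0,2,3], [1,2,3], [2,3,5], [2,3,6], [2,6,7]

so the chain groups are C_0 ≅ Z^8, C_1 ≅ Z^13, C_2 ≅ Z^5.

∂_1: C_1 → C_0 maps an edge to its endpoints' difference, ∂[p,q] = q − p. For instance
  ∂[2,3] = [3] − [2].
As a 8×13 matrix over Z this has rank 7, with invariant factors (1,1,1,1,1,1,1).

∂_2: C_2 → C_1 acts by ∂[p,q,r] = [q,r] − [p,r] + [p,q]. For instance
  ∂[2,6,7] = [6,7] − [2,7] + [2,6],
  ∂[2,3,6] = [3,6] − [2,6] + [2,3].
This gives a 13×5 integer matrix of rank 5; reducing to Smith normal form yields diagonal entries (1,1,1,1,1).

Now H_k = ker ∂_k / im ∂_{k+1}, so:

  H_0: rank C_0 − rank ∂_1 = 8 − 7 = 1, and the invariant factors of ∂_1 are all 1, so H_0 ≅ Z.
  H_1: rank ker ∂_1 − rank ∂_2 = (13 − 7) − 5 = 1, and the invariant factors of ∂_2 are all 1, so H_1 ≅ Z.
  H_2: rank ker ∂_2 − rank ∂_3 = (5 − 5) − 0 = 0, and there is no ∂_3, so H_2 ≅ 0.

As a check, the Euler characteristic is 8 − 13 + 5 = 0, which agrees with 1 − 1 + 0 = 0.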